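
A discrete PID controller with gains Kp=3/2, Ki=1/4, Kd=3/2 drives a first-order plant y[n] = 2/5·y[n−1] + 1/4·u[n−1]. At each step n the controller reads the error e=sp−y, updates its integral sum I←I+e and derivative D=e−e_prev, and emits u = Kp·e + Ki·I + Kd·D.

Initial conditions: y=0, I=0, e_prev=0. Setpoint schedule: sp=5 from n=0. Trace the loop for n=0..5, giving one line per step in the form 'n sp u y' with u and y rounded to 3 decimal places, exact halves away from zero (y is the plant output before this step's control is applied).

(exact arithmetic carried between steps; '≈' marks a value shown rounded to 6 d.p. or computed from one; I and e_prev carry over from the previous line; the table rounds u and y to 3 d.p., halves away from zero)
n=0: y=0, sp=5, e=sp−y=5; I=5, D=e−e_prev=5; u=3/2·5+1/4·5+3/2·5=16.25; next y=2/5·0+1/4·16.25=4.0625
n=1: y=4.0625, sp=5, e=sp−y=0.9375; I=5.9375, D=e−e_prev=-4.0625; u=3/2·0.9375+1/4·5.9375+3/2·(-4.0625)=-3.203125; next y=2/5·4.0625+1/4·(-3.203125)≈0.824219
n=2: y≈0.824219, sp=5, e=sp−y≈4.175781; I≈10.113281, D=e−e_prev≈3.238281; u=3/2·4.175781+1/4·10.113281+3/2·3.238281≈13.649414; next y=2/5·0.824219+1/4·13.649414≈3.742041
n=3: y≈3.742041, sp=5, e=sp−y≈1.257959; I≈11.371240, D=e−e_prev≈-2.917822; u=3/2·1.257959+1/4·11.371240+3/2·(-2.917822)≈0.353015; next y=2/5·3.742041+1/4·0.353015≈1.585070
n=4: y≈1.585070, sp=5, e=sp−y≈3.414930; I≈14.786170, D=e−e_prev≈2.156971; u=3/2·3.414930+1/4·14.786170+3/2·2.156971≈12.054393; next y=2/5·1.585070+1/4·12.054393≈3.647626
n=5: y≈3.647626, sp=5, e=sp−y≈1.352374; I≈16.138544, D=e−e_prev≈-2.062556; u=3/2·1.352374+1/4·16.138544+3/2·(-2.062556)≈2.969362; next y=2/5·3.647626+1/4·2.969362≈2.201391

0 5 16.250 0.000
1 5 -3.203 4.063
2 5 13.649 0.824
3 5 0.353 3.742
4 5 12.054 1.585
5 5 2.969 3.648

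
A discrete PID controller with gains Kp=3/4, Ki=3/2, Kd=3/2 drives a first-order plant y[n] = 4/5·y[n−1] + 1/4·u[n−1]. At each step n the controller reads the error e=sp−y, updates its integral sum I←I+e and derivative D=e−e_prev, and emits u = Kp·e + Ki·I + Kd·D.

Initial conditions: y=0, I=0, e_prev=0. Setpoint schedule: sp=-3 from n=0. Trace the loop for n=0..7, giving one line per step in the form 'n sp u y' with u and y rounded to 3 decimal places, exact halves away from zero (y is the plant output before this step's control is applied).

0 -3 -11.250 0.000
1 -3 -0.703 -2.813
2 -3 -6.653 -2.426
3 -3 -2.516 -3.604
4 -3 -3.722 -3.512
5 -3 -1.961 -3.740
6 -3 -2.159 -3.482
7 -3 -1.636 -3.326

(exact arithmetic carried between steps; '≈' marks a value shown rounded to 6 d.p. or computed from one; I and e_prev carry over from the previous line; the table rounds u and y to 3 d.p., halves away from zero)
n=0: y=0, sp=-3, e=sp−y=-3; I=-3, D=e−e_prev=-3; u=3/4·(-3)+3/2·(-3)+3/2·(-3)=-11.25; next y=4/5·0+1/4·(-11.25)=-2.8125
n=1: y=-2.8125, sp=-3, e=sp−y=-0.1875; I=-3.1875, D=e−e_prev=2.8125; u=3/4·(-0.1875)+3/2·(-3.1875)+3/2·2.8125=-0.703125; next y=4/5·(-2.8125)+1/4·(-0.703125)≈-2.425781
n=2: y≈-2.425781, sp=-3, e=sp−y≈-0.574219; I≈-3.761719, D=e−e_prev≈-0.386719; u=3/4·(-0.574219)+3/2·(-3.761719)+3/2·(-0.386719)≈-6.653320; next y=4/5·(-2.425781)+1/4·(-6.653320)≈-3.603955
n=3: y≈-3.603955, sp=-3, e=sp−y≈0.603955; I≈-3.157764, D=e−e_prev≈1.178174; u=3/4·0.603955+3/2·(-3.157764)+3/2·1.178174≈-2.516418; next y=4/5·(-3.603955)+1/4·(-2.516418)≈-3.512269
n=4: y≈-3.512269, sp=-3, e=sp−y≈0.512269; I≈-2.645495, D=e−e_prev≈-0.091686; u=3/4·0.512269+3/2·(-2.645495)+3/2·(-0.091686)≈-3.721571; next y=4/5·(-3.512269)+1/4·(-3.721571)≈-3.740208
n=5: y≈-3.740208, sp=-3, e=sp−y≈0.740208; I≈-1.905287, D=e−e_prev≈0.227939; u=3/4·0.740208+3/2·(-1.905287)+3/2·0.227939≈-1.960867; next y=4/5·(-3.740208)+1/4·(-1.960867)≈-3.482383
n=6: y≈-3.482383, sp=-3, e=sp−y≈0.482383; I≈-1.422905, D=e−e_prev≈-0.257825; u=3/4·0.482383+3/2·(-1.422905)+3/2·(-0.257825)≈-2.159307; next y=4/5·(-3.482383)+1/4·(-2.159307)≈-3.325733
n=7: y≈-3.325733, sp=-3, e=sp−y≈0.325733; I≈-1.097172, D=e−e_prev≈-0.156650; u=3/4·0.325733+3/2·(-1.097172)+3/2·(-0.156650)≈-1.636432; next y=4/5·(-3.325733)+1/4·(-1.636432)≈-3.069694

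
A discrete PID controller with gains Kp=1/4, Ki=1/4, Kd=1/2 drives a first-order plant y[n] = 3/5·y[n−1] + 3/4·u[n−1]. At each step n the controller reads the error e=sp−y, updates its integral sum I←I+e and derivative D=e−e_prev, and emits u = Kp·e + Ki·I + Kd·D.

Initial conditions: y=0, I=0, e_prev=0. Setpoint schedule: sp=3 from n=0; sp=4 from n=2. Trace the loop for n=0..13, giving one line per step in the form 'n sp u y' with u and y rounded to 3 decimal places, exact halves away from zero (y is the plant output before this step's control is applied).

0 3 3.000 0.000
1 3 0.000 2.250
2 4 3.213 1.350
3 4 1.056 3.219
4 4 2.682 2.723
5 4 1.831 3.645
6 4 2.465 3.560
7 4 2.108 3.985
8 4 2.337 3.972
9 4 2.174 4.136
10 4 2.246 4.112
11 4 2.166 4.152
12 4 2.184 4.115
13 4 2.145 4.107

(exact arithmetic carried between steps; '≈' marks a value shown rounded to 6 d.p. or computed from one; I and e_prev carry over from the previous line; the table rounds u and y to 3 d.p., halves away from zero)
n=0: y=0, sp=3, e=sp−y=3; I=3, D=e−e_prev=3; u=1/4·3+1/4·3+1/2·3=3; next y=3/5·0+3/4·3=2.25
n=1: y=2.25, sp=3, e=sp−y=0.75; I=3.75, D=e−e_prev=-2.25; u=1/4·0.75+1/4·3.75+1/2·(-2.25)=0; next y=3/5·2.25+3/4·0=1.35
n=2: y=1.35, sp=4, e=sp−y=2.65; I=6.4, D=e−e_prev=1.9; u=1/4·2.65+1/4·6.4+1/2·1.9=3.2125; next y=3/5·1.35+3/4·3.2125=3.219375
n=3: y=3.219375, sp=4, e=sp−y=0.780625; I=7.180625, D=e−e_prev=-1.869375; u=1/4·0.780625+1/4·7.180625+1/2·(-1.869375)=1.055625; next y=3/5·3.219375+3/4·1.055625≈2.723344
n=4: y≈2.723344, sp=4, e=sp−y≈1.276656; I≈8.457281, D=e−e_prev≈0.496031; u=1/4·1.276656+1/4·8.457281+1/2·0.496031≈2.6815; next y=3/5·2.723344+3/4·2.6815≈3.645131
n=5: y≈3.645131, sp=4, e=sp−y≈0.354869; I≈8.81215, D=e−e_prev≈-0.921788; u=1/4·0.354869+1/4·8.81215+1/2·(-0.921788)≈1.830861; next y=3/5·3.645131+3/4·1.830861≈3.560224
n=6: y≈3.560224, sp=4, e=sp−y≈0.439776; I≈9.251926, D=e−e_prev≈0.084907; u=1/4·0.439776+1/4·9.251926+1/2·0.084907≈2.465379; next y=3/5·3.560224+3/4·2.465379≈3.985169
n=7: y≈3.985169, sp=4, e=sp−y≈0.014831; I≈9.266757, D=e−e_prev≈-0.424944; u=1/4·0.014831+1/4·9.266757+1/2·(-0.424944)≈2.107925; next y=3/5·3.985169+3/4·2.107925≈3.972045
n=8: y≈3.972045, sp=4, e=sp−y≈0.027955; I≈9.294712, D=e−e_prev≈0.013124; u=1/4·0.027955+1/4·9.294712+1/2·0.013124≈2.337229; next y=3/5·3.972045+3/4·2.337229≈4.136148
n=9: y≈4.136148, sp=4, e=sp−y≈-0.136148; I≈9.158564, D=e−e_prev≈-0.164104; u=1/4·(-0.136148)+1/4·9.158564+1/2·(-0.164104)≈2.173552; next y=3/5·4.136148+3/4·2.173552≈4.111853
n=10: y≈4.111853, sp=4, e=sp−y≈-0.111853; I≈9.046710, D=e−e_prev≈0.024295; u=1/4·(-0.111853)+1/4·9.046710+1/2·0.024295≈2.245862; next y=3/5·4.111853+3/4·2.245862≈4.151508
n=11: y≈4.151508, sp=4, e=sp−y≈-0.151508; I≈8.895202, D=e−e_prev≈-0.039655; u=1/4·(-0.151508)+1/4·8.895202+1/2·(-0.039655)≈2.166096; next y=3/5·4.151508+3/4·2.166096≈4.115477
n=12: y≈4.115477, sp=4, e=sp−y≈-0.115477; I≈8.779725, D=e−e_prev≈0.036032; u=1/4·(-0.115477)+1/4·8.779725+1/2·0.036032≈2.184078; next y=3/5·4.115477+3/4·2.184078≈4.107345
n=13: y≈4.107345, sp=4, e=sp−y≈-0.107345; I≈8.672381, D=e−e_prev≈0.008132; u=1/4·(-0.107345)+1/4·8.672381+1/2·0.008132≈2.145325; next y=3/5·4.107345+3/4·2.145325≈4.073401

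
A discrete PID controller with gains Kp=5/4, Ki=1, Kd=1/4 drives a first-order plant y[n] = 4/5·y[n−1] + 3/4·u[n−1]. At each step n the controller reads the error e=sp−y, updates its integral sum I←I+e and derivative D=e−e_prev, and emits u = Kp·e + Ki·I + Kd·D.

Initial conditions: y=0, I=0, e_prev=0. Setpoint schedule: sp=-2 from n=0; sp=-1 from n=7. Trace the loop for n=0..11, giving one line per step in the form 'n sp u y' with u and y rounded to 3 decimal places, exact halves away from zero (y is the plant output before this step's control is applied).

(exact arithmetic carried between steps; '≈' marks a value shown rounded to 6 d.p. or computed from one; I and e_prev carry over from the previous line; the table rounds u and y to 3 d.p., halves away from zero)
n=0: y=0, sp=-2, e=sp−y=-2; I=-2, D=e−e_prev=-2; u=5/4·(-2)+1·(-2)+1/4·(-2)=-5; next y=4/5·0+3/4·(-5)=-3.75
n=1: y=-3.75, sp=-2, e=sp−y=1.75; I=-0.25, D=e−e_prev=3.75; u=5/4·1.75+1·(-0.25)+1/4·3.75=2.875; next y=4/5·(-3.75)+3/4·2.875=-0.84375
n=2: y=-0.84375, sp=-2, e=sp−y=-1.15625; I=-1.40625, D=e−e_prev=-2.90625; u=5/4·(-1.15625)+1·(-1.40625)+1/4·(-2.90625)=-3.578125; next y=4/5·(-0.84375)+3/4·(-3.578125)≈-3.358594
n=3: y≈-3.358594, sp=-2, e=sp−y≈1.358594; I≈-0.047656, D=e−e_prev≈2.514844; u=5/4·1.358594+1·(-0.047656)+1/4·2.514844≈2.279297; next y=4/5·(-3.358594)+3/4·2.279297≈-0.977402
n=4: y≈-0.977402, sp=-2, e=sp−y≈-1.022598; I≈-1.070254, D=e−e_prev≈-2.381191; u=5/4·(-1.022598)+1·(-1.070254)+1/4·(-2.381191)≈-2.943799; next y=4/5·(-0.977402)+3/4·(-2.943799)≈-2.989771
n=5: y≈-2.989771, sp=-2, e=sp−y≈0.989771; I≈-0.080483, D=e−e_prev≈2.012369; u=5/4·0.989771+1·(-0.080483)+1/4·2.012369≈1.659823; next y=4/5·(-2.989771)+3/4·1.659823≈-1.146950
n=6: y≈-1.146950, sp=-2, e=sp−y≈-0.853050; I≈-0.933533, D=e−e_prev≈-1.842821; u=5/4·(-0.853050)+1·(-0.933533)+1/4·(-1.842821)≈-2.460552; next y=4/5·(-1.146950)+3/4·(-2.460552)≈-2.762973
n=7: y≈-2.762973, sp=-1, e=sp−y≈1.762973; I≈0.829440, D=e−e_prev≈2.616024; u=5/4·1.762973+1·0.829440+1/4·2.616024≈3.687163; next y=4/5·(-2.762973)+3/4·3.687163≈0.554993
n=8: y≈0.554993, sp=-1, e=sp−y≈-1.554993; I≈-0.725553, D=e−e_prev≈-3.317967; u=5/4·(-1.554993)+1·(-0.725553)+1/4·(-3.317967)≈-3.498787; next y=4/5·0.554993+3/4·(-3.498787)≈-2.180095
n=9: y≈-2.180095, sp=-1, e=sp−y≈1.180095; I≈0.454542, D=e−e_prev≈2.735089; u=5/4·1.180095+1·0.454542+1/4·2.735089≈2.613433; next y=4/5·(-2.180095)+3/4·2.613433≈0.215999
n=10: y≈0.215999, sp=-1, e=sp−y≈-1.215999; I≈-0.761457, D=e−e_prev≈-2.396094; u=5/4·(-1.215999)+1·(-0.761457)+1/4·(-2.396094)≈-2.880479; next y=4/5·0.215999+3/4·(-2.880479)≈-1.987560
n=11: y≈-1.987560, sp=-1, e=sp−y≈0.987560; I≈0.226103, D=e−e_prev≈2.203559; u=5/4·0.987560+1·0.226103+1/4·2.203559≈2.011443; next y=4/5·(-1.987560)+3/4·2.011443≈-0.081466

0 -2 -5.000 0.000
1 -2 2.875 -3.750
2 -2 -3.578 -0.844
3 -2 2.279 -3.359
4 -2 -2.944 -0.977
5 -2 1.660 -2.990
6 -2 -2.461 -1.147
7 -1 3.687 -2.763
8 -1 -3.499 0.555
9 -1 2.613 -2.180
10 -1 -2.880 0.216
11 -1 2.011 -1.988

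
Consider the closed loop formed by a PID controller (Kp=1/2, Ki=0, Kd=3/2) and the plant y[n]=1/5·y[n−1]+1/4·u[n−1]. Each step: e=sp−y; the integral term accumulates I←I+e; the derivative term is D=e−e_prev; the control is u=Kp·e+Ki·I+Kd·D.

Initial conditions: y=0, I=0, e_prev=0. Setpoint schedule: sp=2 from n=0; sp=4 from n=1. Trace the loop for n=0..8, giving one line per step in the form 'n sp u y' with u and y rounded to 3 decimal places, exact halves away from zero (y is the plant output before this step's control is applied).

0 2 4.000 0.000
1 4 3.000 1.000
2 4 1.600 0.950
3 4 2.245 0.590
4 4 1.527 0.679
5 4 1.984 0.517
6 4 1.577 0.599
7 4 1.871 0.514
8 4 1.630 0.571

(exact arithmetic carried between steps; '≈' marks a value shown rounded to 6 d.p. or computed from one; I and e_prev carry over from the previous line; the table rounds u and y to 3 d.p., halves away from zero)
n=0: y=0, sp=2, e=sp−y=2; I=2, D=e−e_prev=2; u=1/2·2+0·2+3/2·2=4; next y=1/5·0+1/4·4=1
n=1: y=1, sp=4, e=sp−y=3; I=5, D=e−e_prev=1; u=1/2·3+0·5+3/2·1=3; next y=1/5·1+1/4·3=0.95
n=2: y=0.95, sp=4, e=sp−y=3.05; I=8.05, D=e−e_prev=0.05; u=1/2·3.05+0·8.05+3/2·0.05=1.6; next y=1/5·0.95+1/4·1.6=0.59
n=3: y=0.59, sp=4, e=sp−y=3.41; I=11.46, D=e−e_prev=0.36; u=1/2·3.41+0·11.46+3/2·0.36=2.245; next y=1/5·0.59+1/4·2.245=0.67925
n=4: y=0.67925, sp=4, e=sp−y=3.32075; I=14.78075, D=e−e_prev=-0.08925; u=1/2·3.32075+0·14.78075+3/2·(-0.08925)=1.5265; next y=1/5·0.67925+1/4·1.5265=0.517475
n=5: y=0.517475, sp=4, e=sp−y=3.482525; I=18.263275, D=e−e_prev=0.161775; u=1/2·3.482525+0·18.263275+3/2·0.161775=1.983925; next y=1/5·0.517475+1/4·1.983925≈0.599476
n=6: y≈0.599476, sp=4, e=sp−y≈3.400524; I≈21.663799, D=e−e_prev≈-0.082001; u=1/2·3.400524+0·21.663799+3/2·(-0.082001)≈1.57726; next y=1/5·0.599476+1/4·1.57726≈0.514210
n=7: y≈0.514210, sp=4, e=sp−y≈3.485790; I≈25.149589, D=e−e_prev≈0.085266; u=1/2·3.485790+0·25.149589+3/2·0.085266≈1.870794; next y=1/5·0.514210+1/4·1.870794≈0.570541
n=8: y≈0.570541, sp=4, e=sp−y≈3.429459; I≈28.579048, D=e−e_prev≈-0.056330; u=1/2·3.429459+0·28.579048+3/2·(-0.056330)≈1.630234; next y=1/5·0.570541+1/4·1.630234≈0.521667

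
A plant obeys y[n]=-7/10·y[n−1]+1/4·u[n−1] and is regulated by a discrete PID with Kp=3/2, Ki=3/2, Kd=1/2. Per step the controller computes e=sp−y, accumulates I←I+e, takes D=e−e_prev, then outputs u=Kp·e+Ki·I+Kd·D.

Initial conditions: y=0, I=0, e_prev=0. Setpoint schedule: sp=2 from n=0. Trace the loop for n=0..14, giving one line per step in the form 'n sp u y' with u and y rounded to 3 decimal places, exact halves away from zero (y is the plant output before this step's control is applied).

0 2 7.000 0.000
1 2 2.875 1.750
2 2 12.022 -0.506
3 2 1.122 3.360
4 2 20.025 -2.071
5 2 -6.430 6.456
6 2 35.190 -6.127
7 2 -26.158 13.086
8 2 67.571 -15.700
9 2 -72.811 27.883
10 2 139.768 -37.721
11 2 -180.187 61.346
12 2 303.001 -87.989
13 2 -425.345 137.343
14 2 673.673 -202.476

(exact arithmetic carried between steps; '≈' marks a value shown rounded to 6 d.p. or computed from one; I and e_prev carry over from the previous line; the table rounds u and y to 3 d.p., halves away from zero)
n=0: y=0, sp=2, e=sp−y=2; I=2, D=e−e_prev=2; u=3/2·2+3/2·2+1/2·2=7; next y=-7/10·0+1/4·7=1.75
n=1: y=1.75, sp=2, e=sp−y=0.25; I=2.25, D=e−e_prev=-1.75; u=3/2·0.25+3/2·2.25+1/2·(-1.75)=2.875; next y=-7/10·1.75+1/4·2.875=-0.50625
n=2: y=-0.50625, sp=2, e=sp−y=2.50625; I=4.75625, D=e−e_prev=2.25625; u=3/2·2.50625+3/2·4.75625+1/2·2.25625=12.021875; next y=-7/10·(-0.50625)+1/4·12.021875≈3.359844
n=3: y≈3.359844, sp=2, e=sp−y≈-1.359844; I≈3.396406, D=e−e_prev≈-3.866094; u=3/2·(-1.359844)+3/2·3.396406+1/2·(-3.866094)≈1.121797; next y=-7/10·3.359844+1/4·1.121797≈-2.071441
n=4: y≈-2.071441, sp=2, e=sp−y≈4.071441; I≈7.467848, D=e−e_prev≈5.431285; u=3/2·4.071441+3/2·7.467848+1/2·5.431285≈20.024576; next y=-7/10·(-2.071441)+1/4·20.024576≈6.456153
n=5: y≈6.456153, sp=2, e=sp−y≈-4.456153; I≈3.011695, D=e−e_prev≈-8.527594; u=3/2·(-4.456153)+3/2·3.011695+1/2·(-8.527594)≈-6.430485; next y=-7/10·6.456153+1/4·(-6.430485)≈-6.126928
n=6: y≈-6.126928, sp=2, e=sp−y≈8.126928; I≈11.138623, D=e−e_prev≈12.583081; u=3/2·8.126928+3/2·11.138623+1/2·12.583081≈35.189868; next y=-7/10·(-6.126928)+1/4·35.189868≈13.086317
n=7: y≈13.086317, sp=2, e=sp−y≈-11.086317; I≈0.052306, D=e−e_prev≈-19.213245; u=3/2·(-11.086317)+3/2·0.052306+1/2·(-19.213245)≈-26.157638; next y=-7/10·13.086317+1/4·(-26.157638)≈-15.699831
n=8: y≈-15.699831, sp=2, e=sp−y≈17.699831; I≈17.752138, D=e−e_prev≈28.786148; u=3/2·17.699831+3/2·17.752138+1/2·28.786148≈67.571027; next y=-7/10·(-15.699831)+1/4·67.571027≈27.882639
n=9: y≈27.882639, sp=2, e=sp−y≈-25.882639; I≈-8.130501, D=e−e_prev≈-43.582470; u=3/2·(-25.882639)+3/2·(-8.130501)+1/2·(-43.582470)≈-72.810945; next y=-7/10·27.882639+1/4·(-72.810945)≈-37.720583
n=10: y≈-37.720583, sp=2, e=sp−y≈39.720583; I≈31.590082, D=e−e_prev≈65.603222; u=3/2·39.720583+3/2·31.590082+1/2·65.603222≈139.767609; next y=-7/10·(-37.720583)+1/4·139.767609≈61.346311
n=11: y≈61.346311, sp=2, e=sp−y≈-59.346311; I≈-27.756228, D=e−e_prev≈-99.066894; u=3/2·(-59.346311)+3/2·(-27.756228)+1/2·(-99.066894)≈-180.187255; next y=-7/10·61.346311+1/4·(-180.187255)≈-87.989231
n=12: y≈-87.989231, sp=2, e=sp−y≈89.989231; I≈62.233003, D=e−e_prev≈149.335542; u=3/2·89.989231+3/2·62.233003+1/2·149.335542≈303.001122; next y=-7/10·(-87.989231)+1/4·303.001122≈137.342742
n=13: y≈137.342742, sp=2, e=sp−y≈-135.342742; I≈-73.109740, D=e−e_prev≈-225.331974; u=3/2·(-135.342742)+3/2·(-73.109740)+1/2·(-225.331974)≈-425.344710; next y=-7/10·137.342742+1/4·(-425.344710)≈-202.476097
n=14: y≈-202.476097, sp=2, e=sp−y≈204.476097; I≈131.366357, D=e−e_prev≈339.818839; u=3/2·204.476097+3/2·131.366357+1/2·339.818839≈673.673101; next y=-7/10·(-202.476097)+1/4·673.673101≈310.151543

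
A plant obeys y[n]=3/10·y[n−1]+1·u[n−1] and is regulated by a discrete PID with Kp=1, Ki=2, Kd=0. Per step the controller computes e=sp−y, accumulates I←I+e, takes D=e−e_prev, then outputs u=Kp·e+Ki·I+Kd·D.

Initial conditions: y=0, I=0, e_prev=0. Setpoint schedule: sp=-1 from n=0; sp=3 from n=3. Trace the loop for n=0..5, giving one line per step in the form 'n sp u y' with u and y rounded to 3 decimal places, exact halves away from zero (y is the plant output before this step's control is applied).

0 -1 -3.000 0.000
1 -1 4.000 -3.000
2 -1 -10.300 3.100
3 3 30.910 -9.370
4 3 -56.757 28.099
5 3 122.324 -48.327

(exact arithmetic carried between steps; '≈' marks a value shown rounded to 6 d.p. or computed from one; I and e_prev carry over from the previous line; the table rounds u and y to 3 d.p., halves away from zero)
n=0: y=0, sp=-1, e=sp−y=-1; I=-1, D=e−e_prev=-1; u=1·(-1)+2·(-1)+0·(-1)=-3; next y=3/10·0+1·(-3)=-3
n=1: y=-3, sp=-1, e=sp−y=2; I=1, D=e−e_prev=3; u=1·2+2·1+0·3=4; next y=3/10·(-3)+1·4=3.1
n=2: y=3.1, sp=-1, e=sp−y=-4.1; I=-3.1, D=e−e_prev=-6.1; u=1·(-4.1)+2·(-3.1)+0·(-6.1)=-10.3; next y=3/10·3.1+1·(-10.3)=-9.37
n=3: y=-9.37, sp=3, e=sp−y=12.37; I=9.27, D=e−e_prev=16.47; u=1·12.37+2·9.27+0·16.47=30.91; next y=3/10·(-9.37)+1·30.91=28.099
n=4: y=28.099, sp=3, e=sp−y=-25.099; I=-15.829, D=e−e_prev=-37.469; u=1·(-25.099)+2·(-15.829)+0·(-37.469)=-56.757; next y=3/10·28.099+1·(-56.757)=-48.3273
n=5: y=-48.3273, sp=3, e=sp−y=51.3273; I=35.4983, D=e−e_prev=76.4263; u=1·51.3273+2·35.4983+0·76.4263=122.3239; next y=3/10·(-48.3273)+1·122.3239=107.82571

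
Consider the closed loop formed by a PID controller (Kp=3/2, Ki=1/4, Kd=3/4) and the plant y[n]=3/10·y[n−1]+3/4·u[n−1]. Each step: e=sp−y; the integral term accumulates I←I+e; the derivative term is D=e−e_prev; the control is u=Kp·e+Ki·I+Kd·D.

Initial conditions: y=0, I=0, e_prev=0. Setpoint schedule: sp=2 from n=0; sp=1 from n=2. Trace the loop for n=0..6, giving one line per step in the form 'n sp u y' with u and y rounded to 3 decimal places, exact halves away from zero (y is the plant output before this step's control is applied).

0 2 5.000 0.000
1 2 -5.375 3.750
2 1 11.141 -2.906
3 1 -18.100 7.484
4 1 35.105 -11.330
5 1 -61.571 22.930
6 1 114.214 -39.299

(exact arithmetic carried between steps; '≈' marks a value shown rounded to 6 d.p. or computed from one; I and e_prev carry over from the previous line; the table rounds u and y to 3 d.p., halves away from zero)
n=0: y=0, sp=2, e=sp−y=2; I=2, D=e−e_prev=2; u=3/2·2+1/4·2+3/4·2=5; next y=3/10·0+3/4·5=3.75
n=1: y=3.75, sp=2, e=sp−y=-1.75; I=0.25, D=e−e_prev=-3.75; u=3/2·(-1.75)+1/4·0.25+3/4·(-3.75)=-5.375; next y=3/10·3.75+3/4·(-5.375)=-2.90625
n=2: y=-2.90625, sp=1, e=sp−y=3.90625; I=4.15625, D=e−e_prev=5.65625; u=3/2·3.90625+1/4·4.15625+3/4·5.65625=11.140625; next y=3/10·(-2.90625)+3/4·11.140625≈7.483594
n=3: y≈7.483594, sp=1, e=sp−y≈-6.483594; I≈-2.327344, D=e−e_prev≈-10.389844; u=3/2·(-6.483594)+1/4·(-2.327344)+3/4·(-10.389844)≈-18.099609; next y=3/10·7.483594+3/4·(-18.099609)≈-11.329629
n=4: y≈-11.329629, sp=1, e=sp−y≈12.329629; I≈10.002285, D=e−e_prev≈18.813223; u=3/2·12.329629+1/4·10.002285+3/4·18.813223≈35.104932; next y=3/10·(-11.329629)+3/4·35.104932≈22.929810
n=5: y≈22.929810, sp=1, e=sp−y≈-21.929810; I≈-11.927525, D=e−e_prev≈-34.259439; u=3/2·(-21.929810)+1/4·(-11.927525)+3/4·(-34.259439)≈-61.571176; next y=3/10·22.929810+3/4·(-61.571176)≈-39.299439
n=6: y≈-39.299439, sp=1, e=sp−y≈40.299439; I≈28.371914, D=e−e_prev≈62.229249; u=3/2·40.299439+1/4·28.371914+3/4·62.229249≈114.214073; next y=3/10·(-39.299439)+3/4·114.214073≈73.870723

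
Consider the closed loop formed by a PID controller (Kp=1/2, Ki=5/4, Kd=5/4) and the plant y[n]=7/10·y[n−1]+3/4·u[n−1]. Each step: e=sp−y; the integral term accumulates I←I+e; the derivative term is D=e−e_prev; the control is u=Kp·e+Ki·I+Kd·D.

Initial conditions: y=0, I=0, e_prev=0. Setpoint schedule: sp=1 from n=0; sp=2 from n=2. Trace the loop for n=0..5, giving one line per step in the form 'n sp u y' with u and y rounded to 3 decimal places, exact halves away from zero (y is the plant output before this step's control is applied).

0 1 3.000 0.000
1 1 -3.750 2.250
2 2 10.963 -1.238
3 2 -16.379 7.356
4 2 31.141 -7.136
5 2 -52.043 18.361

(exact arithmetic carried between steps; '≈' marks a value shown rounded to 6 d.p. or computed from one; I and e_prev carry over from the previous line; the table rounds u and y to 3 d.p., halves away from zero)
n=0: y=0, sp=1, e=sp−y=1; I=1, D=e−e_prev=1; u=1/2·1+5/4·1+5/4·1=3; next y=7/10·0+3/4·3=2.25
n=1: y=2.25, sp=1, e=sp−y=-1.25; I=-0.25, D=e−e_prev=-2.25; u=1/2·(-1.25)+5/4·(-0.25)+5/4·(-2.25)=-3.75; next y=7/10·2.25+3/4·(-3.75)=-1.2375
n=2: y=-1.2375, sp=2, e=sp−y=3.2375; I=2.9875, D=e−e_prev=4.4875; u=1/2·3.2375+5/4·2.9875+5/4·4.4875=10.9625; next y=7/10·(-1.2375)+3/4·10.9625=7.355625
n=3: y=7.355625, sp=2, e=sp−y=-5.355625; I=-2.368125, D=e−e_prev=-8.593125; u=1/2·(-5.355625)+5/4·(-2.368125)+5/4·(-8.593125)=-16.379375; next y=7/10·7.355625+3/4·(-16.379375)≈-7.135594
n=4: y≈-7.135594, sp=2, e=sp−y≈9.135594; I≈6.767469, D=e−e_prev≈14.491219; u=1/2·9.135594+5/4·6.767469+5/4·14.491219≈31.141156; next y=7/10·(-7.135594)+3/4·31.141156≈18.360952
n=5: y≈18.360952, sp=2, e=sp−y≈-16.360952; I≈-9.593483, D=e−e_prev≈-25.496545; u=1/2·(-16.360952)+5/4·(-9.593483)+5/4·(-25.496545)≈-52.043011; next y=7/10·18.360952+3/4·(-52.043011)≈-26.179592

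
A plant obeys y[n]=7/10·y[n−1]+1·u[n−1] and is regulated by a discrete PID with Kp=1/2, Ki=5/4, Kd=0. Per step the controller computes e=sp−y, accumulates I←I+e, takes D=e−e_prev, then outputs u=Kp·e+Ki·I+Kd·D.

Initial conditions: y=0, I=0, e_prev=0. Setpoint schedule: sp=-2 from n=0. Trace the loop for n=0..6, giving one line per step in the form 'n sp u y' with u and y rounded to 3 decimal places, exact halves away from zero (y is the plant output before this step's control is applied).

(exact arithmetic carried between steps; '≈' marks a value shown rounded to 6 d.p. or computed from one; I and e_prev carry over from the previous line; the table rounds u and y to 3 d.p., halves away from zero)
n=0: y=0, sp=-2, e=sp−y=-2; I=-2, D=e−e_prev=-2; u=1/2·(-2)+5/4·(-2)+0·(-2)=-3.5; next y=7/10·0+1·(-3.5)=-3.5
n=1: y=-3.5, sp=-2, e=sp−y=1.5; I=-0.5, D=e−e_prev=3.5; u=1/2·1.5+5/4·(-0.5)+0·3.5=0.125; next y=7/10·(-3.5)+1·0.125=-2.325
n=2: y=-2.325, sp=-2, e=sp−y=0.325; I=-0.175, D=e−e_prev=-1.175; u=1/2·0.325+5/4·(-0.175)+0·(-1.175)=-0.05625; next y=7/10·(-2.325)+1·(-0.05625)=-1.68375
n=3: y=-1.68375, sp=-2, e=sp−y=-0.31625; I=-0.49125, D=e−e_prev=-0.64125; u=1/2·(-0.31625)+5/4·(-0.49125)+0·(-0.64125)≈-0.772188; next y=7/10·(-1.68375)+1·(-0.772188)≈-1.950813
n=4: y≈-1.950813, sp=-2, e=sp−y≈-0.049188; I≈-0.540438, D=e−e_prev≈0.267063; u=1/2·(-0.049188)+5/4·(-0.540438)+0·0.267063≈-0.700141; next y=7/10·(-1.950813)+1·(-0.700141)≈-2.065709
n=5: y≈-2.065709, sp=-2, e=sp−y≈0.065709; I≈-0.474728, D=e−e_prev≈0.114897; u=1/2·0.065709+5/4·(-0.474728)+0·0.114897≈-0.560555; next y=7/10·(-2.065709)+1·(-0.560555)≈-2.006552
n=6: y≈-2.006552, sp=-2, e=sp−y≈0.006552; I≈-0.468176, D=e−e_prev≈-0.059157; u=1/2·0.006552+5/4·(-0.468176)+0·(-0.059157)≈-0.581944; next y=7/10·(-2.006552)+1·(-0.581944)≈-1.986531

0 -2 -3.500 0.000
1 -2 0.125 -3.500
2 -2 -0.056 -2.325
3 -2 -0.772 -1.684
4 -2 -0.700 -1.951
5 -2 -0.561 -2.066
6 -2 -0.582 -2.007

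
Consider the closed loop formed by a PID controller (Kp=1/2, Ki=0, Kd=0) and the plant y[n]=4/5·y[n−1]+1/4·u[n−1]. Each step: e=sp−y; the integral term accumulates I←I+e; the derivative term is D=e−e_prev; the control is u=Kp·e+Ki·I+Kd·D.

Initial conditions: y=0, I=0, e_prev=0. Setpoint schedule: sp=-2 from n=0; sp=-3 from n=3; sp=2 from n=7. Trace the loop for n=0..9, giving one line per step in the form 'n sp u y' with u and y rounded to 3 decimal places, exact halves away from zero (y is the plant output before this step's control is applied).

0 -2 -1.000 0.000
1 -2 -0.875 -0.250
2 -2 -0.791 -0.419
3 -3 -1.234 -0.533
4 -3 -1.133 -0.735
5 -3 -1.065 -0.871
6 -3 -1.019 -0.963
7 2 1.512 -1.025
8 2 1.221 -0.442
9 2 1.024 -0.048

(exact arithmetic carried between steps; '≈' marks a value shown rounded to 6 d.p. or computed from one; I and e_prev carry over from the previous line; the table rounds u and y to 3 d.p., halves away from zero)
n=0: y=0, sp=-2, e=sp−y=-2; I=-2, D=e−e_prev=-2; u=1/2·(-2)+0·(-2)+0·(-2)=-1; next y=4/5·0+1/4·(-1)=-0.25
n=1: y=-0.25, sp=-2, e=sp−y=-1.75; I=-3.75, D=e−e_prev=0.25; u=1/2·(-1.75)+0·(-3.75)+0·0.25=-0.875; next y=4/5·(-0.25)+1/4·(-0.875)=-0.41875
n=2: y=-0.41875, sp=-2, e=sp−y=-1.58125; I=-5.33125, D=e−e_prev=0.16875; u=1/2·(-1.58125)+0·(-5.33125)+0·0.16875=-0.790625; next y=4/5·(-0.41875)+1/4·(-0.790625)≈-0.532656
n=3: y≈-0.532656, sp=-3, e=sp−y≈-2.467344; I≈-7.798594, D=e−e_prev≈-0.886094; u=1/2·(-2.467344)+0·(-7.798594)+0·(-0.886094)≈-1.233672; next y=4/5·(-0.532656)+1/4·(-1.233672)≈-0.734543
n=4: y≈-0.734543, sp=-3, e=sp−y≈-2.265457; I≈-10.064051, D=e−e_prev≈0.201887; u=1/2·(-2.265457)+0·(-10.064051)+0·0.201887≈-1.132729; next y=4/5·(-0.734543)+1/4·(-1.132729)≈-0.870817
n=5: y≈-0.870817, sp=-3, e=sp−y≈-2.129183; I≈-12.193234, D=e−e_prev≈0.136274; u=1/2·(-2.129183)+0·(-12.193234)+0·0.136274≈-1.064592; next y=4/5·(-0.870817)+1/4·(-1.064592)≈-0.962801
n=6: y≈-0.962801, sp=-3, e=sp−y≈-2.037199; I≈-14.230433, D=e−e_prev≈0.091985; u=1/2·(-2.037199)+0·(-14.230433)+0·0.091985≈-1.018599; next y=4/5·(-0.962801)+1/4·(-1.018599)≈-1.024891
n=7: y≈-1.024891, sp=2, e=sp−y≈3.024891; I≈-11.205542, D=e−e_prev≈5.062090; u=1/2·3.024891+0·(-11.205542)+0·5.062090≈1.512445; next y=4/5·(-1.024891)+1/4·1.512445≈-0.441801
n=8: y≈-0.441801, sp=2, e=sp−y≈2.441801; I≈-8.763741, D=e−e_prev≈-0.583090; u=1/2·2.441801+0·(-8.763741)+0·(-0.583090)≈1.220901; next y=4/5·(-0.441801)+1/4·1.220901≈-0.048216
n=9: y≈-0.048216, sp=2, e=sp−y≈2.048216; I≈-6.715525, D=e−e_prev≈-0.393585; u=1/2·2.048216+0·(-6.715525)+0·(-0.393585)≈1.024108; next y=4/5·(-0.048216)+1/4·1.024108≈0.217454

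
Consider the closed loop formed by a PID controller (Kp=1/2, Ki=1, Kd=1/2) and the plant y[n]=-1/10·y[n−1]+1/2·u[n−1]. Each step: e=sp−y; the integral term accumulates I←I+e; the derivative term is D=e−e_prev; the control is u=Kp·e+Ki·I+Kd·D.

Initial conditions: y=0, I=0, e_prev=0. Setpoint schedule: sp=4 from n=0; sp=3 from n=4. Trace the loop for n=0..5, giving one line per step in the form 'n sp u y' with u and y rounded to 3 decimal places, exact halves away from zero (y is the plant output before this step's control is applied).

0 4 8.000 0.000
1 4 2.000 4.000
2 4 10.800 0.600
3 4 3.020 5.340
4 3 10.778 0.976
5 3 2.489 5.291

(exact arithmetic carried between steps; '≈' marks a value shown rounded to 6 d.p. or computed from one; I and e_prev carry over from the previous line; the table rounds u and y to 3 d.p., halves away from zero)
n=0: y=0, sp=4, e=sp−y=4; I=4, D=e−e_prev=4; u=1/2·4+1·4+1/2·4=8; next y=-1/10·0+1/2·8=4
n=1: y=4, sp=4, e=sp−y=0; I=4, D=e−e_prev=-4; u=1/2·0+1·4+1/2·(-4)=2; next y=-1/10·4+1/2·2=0.6
n=2: y=0.6, sp=4, e=sp−y=3.4; I=7.4, D=e−e_prev=3.4; u=1/2·3.4+1·7.4+1/2·3.4=10.8; next y=-1/10·0.6+1/2·10.8=5.34
n=3: y=5.34, sp=4, e=sp−y=-1.34; I=6.06, D=e−e_prev=-4.74; u=1/2·(-1.34)+1·6.06+1/2·(-4.74)=3.02; next y=-1/10·5.34+1/2·3.02=0.976
n=4: y=0.976, sp=3, e=sp−y=2.024; I=8.084, D=e−e_prev=3.364; u=1/2·2.024+1·8.084+1/2·3.364=10.778; next y=-1/10·0.976+1/2·10.778=5.2914
n=5: y=5.2914, sp=3, e=sp−y=-2.2914; I=5.7926, D=e−e_prev=-4.3154; u=1/2·(-2.2914)+1·5.7926+1/2·(-4.3154)=2.4892; next y=-1/10·5.2914+1/2·2.4892=0.71546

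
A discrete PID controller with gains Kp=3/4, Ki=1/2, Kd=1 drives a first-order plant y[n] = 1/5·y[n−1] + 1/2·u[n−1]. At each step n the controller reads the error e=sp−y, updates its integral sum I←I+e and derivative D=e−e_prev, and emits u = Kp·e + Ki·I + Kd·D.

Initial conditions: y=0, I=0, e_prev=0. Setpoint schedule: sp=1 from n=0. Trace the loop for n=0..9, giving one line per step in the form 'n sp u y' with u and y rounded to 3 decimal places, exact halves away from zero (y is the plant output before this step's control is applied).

(exact arithmetic carried between steps; '≈' marks a value shown rounded to 6 d.p. or computed from one; I and e_prev carry over from the previous line; the table rounds u and y to 3 d.p., halves away from zero)
n=0: y=0, sp=1, e=sp−y=1; I=1, D=e−e_prev=1; u=3/4·1+1/2·1+1·1=2.25; next y=1/5·0+1/2·2.25=1.125
n=1: y=1.125, sp=1, e=sp−y=-0.125; I=0.875, D=e−e_prev=-1.125; u=3/4·(-0.125)+1/2·0.875+1·(-1.125)=-0.78125; next y=1/5·1.125+1/2·(-0.78125)=-0.165625
n=2: y=-0.165625, sp=1, e=sp−y=1.165625; I=2.040625, D=e−e_prev=1.290625; u=3/4·1.165625+1/2·2.040625+1·1.290625≈3.185156; next y=1/5·(-0.165625)+1/2·3.185156≈1.559453
n=3: y≈1.559453, sp=1, e=sp−y≈-0.559453; I≈1.481172, D=e−e_prev≈-1.725078; u=3/4·(-0.559453)+1/2·1.481172+1·(-1.725078)≈-1.404082; next y=1/5·1.559453+1/2·(-1.404082)≈-0.390150
n=4: y≈-0.390150, sp=1, e=sp−y≈1.390150; I≈2.871322, D=e−e_prev≈1.949604; u=3/4·1.390150+1/2·2.871322+1·1.949604≈4.427877; next y=1/5·(-0.390150)+1/2·4.427877≈2.135909
n=5: y≈2.135909, sp=1, e=sp−y≈-1.135909; I≈1.735414, D=e−e_prev≈-2.526059; u=3/4·(-1.135909)+1/2·1.735414+1·(-2.526059)≈-2.510284; next y=1/5·2.135909+1/2·(-2.510284)≈-0.827960
n=6: y≈-0.827960, sp=1, e=sp−y≈1.827960; I≈3.563374, D=e−e_prev≈2.963869; u=3/4·1.827960+1/2·3.563374+1·2.963869≈6.116526; next y=1/5·(-0.827960)+1/2·6.116526≈2.892671
n=7: y≈2.892671, sp=1, e=sp−y≈-1.892671; I≈1.670703, D=e−e_prev≈-3.720631; u=3/4·(-1.892671)+1/2·1.670703+1·(-3.720631)≈-4.304783; next y=1/5·2.892671+1/2·(-4.304783)≈-1.573857
n=8: y≈-1.573857, sp=1, e=sp−y≈2.573857; I≈4.244560, D=e−e_prev≈4.466528; u=3/4·2.573857+1/2·4.244560+1·4.466528≈8.519201; next y=1/5·(-1.573857)+1/2·8.519201≈3.944829
n=9: y≈3.944829, sp=1, e=sp−y≈-2.944829; I≈1.299731, D=e−e_prev≈-5.518686; u=3/4·(-2.944829)+1/2·1.299731+1·(-5.518686)≈-7.077442; next y=1/5·3.944829+1/2·(-7.077442)≈-2.749755

0 1 2.250 0.000
1 1 -0.781 1.125
2 1 3.185 -0.166
3 1 -1.404 1.559
4 1 4.428 -0.390
5 1 -2.510 2.136
6 1 6.117 -0.828
7 1 -4.305 2.893
8 1 8.519 -1.574
9 1 -7.077 3.945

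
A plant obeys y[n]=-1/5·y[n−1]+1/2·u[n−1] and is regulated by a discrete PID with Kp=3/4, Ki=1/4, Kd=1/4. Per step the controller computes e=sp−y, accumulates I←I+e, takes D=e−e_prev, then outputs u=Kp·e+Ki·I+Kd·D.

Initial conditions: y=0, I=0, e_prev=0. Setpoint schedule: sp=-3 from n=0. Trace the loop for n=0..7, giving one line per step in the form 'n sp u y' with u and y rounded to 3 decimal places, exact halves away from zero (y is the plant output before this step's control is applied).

(exact arithmetic carried between steps; '≈' marks a value shown rounded to 6 d.p. or computed from one; I and e_prev carry over from the previous line; the table rounds u and y to 3 d.p., halves away from zero)
n=0: y=0, sp=-3, e=sp−y=-3; I=-3, D=e−e_prev=-3; u=3/4·(-3)+1/4·(-3)+1/4·(-3)=-3.75; next y=-1/5·0+1/2·(-3.75)=-1.875
n=1: y=-1.875, sp=-3, e=sp−y=-1.125; I=-4.125, D=e−e_prev=1.875; u=3/4·(-1.125)+1/4·(-4.125)+1/4·1.875=-1.40625; next y=-1/5·(-1.875)+1/2·(-1.40625)=-0.328125
n=2: y=-0.328125, sp=-3, e=sp−y=-2.671875; I=-6.796875, D=e−e_prev=-1.546875; u=3/4·(-2.671875)+1/4·(-6.796875)+1/4·(-1.546875)≈-4.089844; next y=-1/5·(-0.328125)+1/2·(-4.089844)≈-1.979297
n=3: y≈-1.979297, sp=-3, e=sp−y≈-1.020703; I≈-7.817578, D=e−e_prev≈1.651172; u=3/4·(-1.020703)+1/4·(-7.817578)+1/4·1.651172≈-2.307129; next y=-1/5·(-1.979297)+1/2·(-2.307129)≈-0.757705
n=4: y≈-0.757705, sp=-3, e=sp−y≈-2.242295; I≈-10.059873, D=e−e_prev≈-1.221592; u=3/4·(-2.242295)+1/4·(-10.059873)+1/4·(-1.221592)≈-4.502087; next y=-1/5·(-0.757705)+1/2·(-4.502087)≈-2.099503
n=5: y≈-2.099503, sp=-3, e=sp−y≈-0.900497; I≈-10.960370, D=e−e_prev≈1.341798; u=3/4·(-0.900497)+1/4·(-10.960370)+1/4·1.341798≈-3.080016; next y=-1/5·(-2.099503)+1/2·(-3.080016)≈-1.120108
n=6: y≈-1.120108, sp=-3, e=sp−y≈-1.879892; I≈-12.840263, D=e−e_prev≈-0.979395; u=3/4·(-1.879892)+1/4·(-12.840263)+1/4·(-0.979395)≈-4.864834; next y=-1/5·(-1.120108)+1/2·(-4.864834)≈-2.208395
n=7: y≈-2.208395, sp=-3, e=sp−y≈-0.791605; I≈-13.631867, D=e−e_prev≈1.088288; u=3/4·(-0.791605)+1/4·(-13.631867)+1/4·1.088288≈-3.729598; next y=-1/5·(-2.208395)+1/2·(-3.729598)≈-1.423120

0 -3 -3.750 0.000
1 -3 -1.406 -1.875
2 -3 -4.090 -0.328
3 -3 -2.307 -1.979
4 -3 -4.502 -0.758
5 -3 -3.080 -2.100
6 -3 -4.865 -1.120
7 -3 -3.730 -2.208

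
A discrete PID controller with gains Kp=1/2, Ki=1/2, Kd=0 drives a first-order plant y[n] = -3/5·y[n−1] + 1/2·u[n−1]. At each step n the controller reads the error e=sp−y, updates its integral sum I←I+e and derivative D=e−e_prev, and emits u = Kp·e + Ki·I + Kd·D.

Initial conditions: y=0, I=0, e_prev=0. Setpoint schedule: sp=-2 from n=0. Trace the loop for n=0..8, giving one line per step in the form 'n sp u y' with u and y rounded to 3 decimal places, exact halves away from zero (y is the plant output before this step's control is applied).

0 -2 -2.000 0.000
1 -2 -2.000 -1.000
2 -2 -3.100 -0.400
3 -2 -2.990 -1.310
4 -2 -3.936 -0.709
5 -2 -3.748 -1.543
6 -2 -4.571 -0.948
7 -2 -4.329 -1.716
8 -2 -5.052 -1.134

(exact arithmetic carried between steps; '≈' marks a value shown rounded to 6 d.p. or computed from one; I and e_prev carry over from the previous line; the table rounds u and y to 3 d.p., halves away from zero)
n=0: y=0, sp=-2, e=sp−y=-2; I=-2, D=e−e_prev=-2; u=1/2·(-2)+1/2·(-2)+0·(-2)=-2; next y=-3/5·0+1/2·(-2)=-1
n=1: y=-1, sp=-2, e=sp−y=-1; I=-3, D=e−e_prev=1; u=1/2·(-1)+1/2·(-3)+0·1=-2; next y=-3/5·(-1)+1/2·(-2)=-0.4
n=2: y=-0.4, sp=-2, e=sp−y=-1.6; I=-4.6, D=e−e_prev=-0.6; u=1/2·(-1.6)+1/2·(-4.6)+0·(-0.6)=-3.1; next y=-3/5·(-0.4)+1/2·(-3.1)=-1.31
n=3: y=-1.31, sp=-2, e=sp−y=-0.69; I=-5.29, D=e−e_prev=0.91; u=1/2·(-0.69)+1/2·(-5.29)+0·0.91=-2.99; next y=-3/5·(-1.31)+1/2·(-2.99)=-0.709
n=4: y=-0.709, sp=-2, e=sp−y=-1.291; I=-6.581, D=e−e_prev=-0.601; u=1/2·(-1.291)+1/2·(-6.581)+0·(-0.601)=-3.936; next y=-3/5·(-0.709)+1/2·(-3.936)=-1.5426
n=5: y=-1.5426, sp=-2, e=sp−y=-0.4574; I=-7.0384, D=e−e_prev=0.8336; u=1/2·(-0.4574)+1/2·(-7.0384)+0·0.8336=-3.7479; next y=-3/5·(-1.5426)+1/2·(-3.7479)=-0.94839
n=6: y=-0.94839, sp=-2, e=sp−y=-1.05161; I=-8.09001, D=e−e_prev=-0.59421; u=1/2·(-1.05161)+1/2·(-8.09001)+0·(-0.59421)=-4.57081; next y=-3/5·(-0.94839)+1/2·(-4.57081)=-1.716371
n=7: y=-1.716371, sp=-2, e=sp−y=-0.283629; I=-8.373639, D=e−e_prev=0.767981; u=1/2·(-0.283629)+1/2·(-8.373639)+0·0.767981=-4.328634; next y=-3/5·(-1.716371)+1/2·(-4.328634)≈-1.134494
n=8: y≈-1.134494, sp=-2, e=sp−y≈-0.865506; I≈-9.239145, D=e−e_prev≈-0.581877; u=1/2·(-0.865506)+1/2·(-9.239145)+0·(-0.581877)≈-5.052325; next y=-3/5·(-1.134494)+1/2·(-5.052325)≈-1.845466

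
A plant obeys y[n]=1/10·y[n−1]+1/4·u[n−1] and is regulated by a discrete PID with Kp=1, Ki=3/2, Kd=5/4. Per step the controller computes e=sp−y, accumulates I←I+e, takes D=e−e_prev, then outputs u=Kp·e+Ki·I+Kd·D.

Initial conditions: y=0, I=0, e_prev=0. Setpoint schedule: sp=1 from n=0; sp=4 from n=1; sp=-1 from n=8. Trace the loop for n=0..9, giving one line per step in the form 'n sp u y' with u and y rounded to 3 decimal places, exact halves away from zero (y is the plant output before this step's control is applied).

0 1 3.750 0.000
1 4 11.734 0.938
2 4 5.913 3.027
3 4 14.658 1.781
4 4 8.698 3.843
5 4 16.326 2.559
6 4 10.213 4.337
7 4 16.994 2.987
8 -1 -7.775 4.547
9 -1 14.740 -1.489

(exact arithmetic carried between steps; '≈' marks a value shown rounded to 6 d.p. or computed from one; I and e_prev carry over from the previous line; the table rounds u and y to 3 d.p., halves away from zero)
n=0: y=0, sp=1, e=sp−y=1; I=1, D=e−e_prev=1; u=1·1+3/2·1+5/4·1=3.75; next y=1/10·0+1/4·3.75=0.9375
n=1: y=0.9375, sp=4, e=sp−y=3.0625; I=4.0625, D=e−e_prev=2.0625; u=1·3.0625+3/2·4.0625+5/4·2.0625=11.734375; next y=1/10·0.9375+1/4·11.734375≈3.027344
n=2: y≈3.027344, sp=4, e=sp−y≈0.972656; I≈5.035156, D=e−e_prev≈-2.089844; u=1·0.972656+3/2·5.035156+5/4·(-2.089844)≈5.913086; next y=1/10·3.027344+1/4·5.913086≈1.781006
n=3: y≈1.781006, sp=4, e=sp−y≈2.218994; I≈7.254150, D=e−e_prev≈1.246338; u=1·2.218994+3/2·7.254150+5/4·1.246338≈14.658142; next y=1/10·1.781006+1/4·14.658142≈3.842636
n=4: y≈3.842636, sp=4, e=sp−y≈0.157364; I≈7.411514, D=e−e_prev≈-2.061630; u=1·0.157364+3/2·7.411514+5/4·(-2.061630)≈8.697598; next y=1/10·3.842636+1/4·8.697598≈2.558663
n=5: y≈2.558663, sp=4, e=sp−y≈1.441337; I≈8.852851, D=e−e_prev≈1.283973; u=1·1.441337+3/2·8.852851+5/4·1.283973≈16.325580; next y=1/10·2.558663+1/4·16.325580≈4.337261
n=6: y≈4.337261, sp=4, e=sp−y≈-0.337261; I≈8.515590, D=e−e_prev≈-1.778598; u=1·(-0.337261)+3/2·8.515590+5/4·(-1.778598)≈10.212875; next y=1/10·4.337261+1/4·10.212875≈2.986945
n=7: y≈2.986945, sp=4, e=sp−y≈1.013055; I≈9.528645, D=e−e_prev≈1.350316; u=1·1.013055+3/2·9.528645+5/4·1.350316≈16.993918; next y=1/10·2.986945+1/4·16.993918≈4.547174
n=8: y≈4.547174, sp=-1, e=sp−y≈-5.547174; I≈3.981471, D=e−e_prev≈-6.560229; u=1·(-5.547174)+3/2·3.981471+5/4·(-6.560229)≈-7.775254; next y=1/10·4.547174+1/4·(-7.775254)≈-1.489096
n=9: y≈-1.489096, sp=-1, e=sp−y≈0.489096; I≈4.470567, D=e−e_prev≈6.036270; u=1·0.489096+3/2·4.470567+5/4·6.036270≈14.740284; next y=1/10·(-1.489096)+1/4·14.740284≈3.536161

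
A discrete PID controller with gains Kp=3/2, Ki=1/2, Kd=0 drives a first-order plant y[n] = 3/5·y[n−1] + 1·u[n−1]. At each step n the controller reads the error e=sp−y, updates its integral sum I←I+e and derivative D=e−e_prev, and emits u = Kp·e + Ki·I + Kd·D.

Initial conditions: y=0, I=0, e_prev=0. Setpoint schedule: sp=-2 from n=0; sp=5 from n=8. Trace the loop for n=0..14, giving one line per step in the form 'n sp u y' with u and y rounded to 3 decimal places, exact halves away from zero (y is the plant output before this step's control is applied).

0 -2 -4.000 0.000
1 -2 3.000 -4.000
2 -2 -5.200 0.600
3 -2 4.380 -4.840
4 -2 -6.832 1.476
5 -2 6.275 -5.946
6 -2 -9.059 2.707
7 -2 8.871 -7.435
8 5 1.899 4.410
9 5 1.924 4.545
10 5 1.939 4.651
11 5 1.956 4.730
12 5 1.963 4.794
13 5 1.975 4.839
14 5 1.977 4.879

(exact arithmetic carried between steps; '≈' marks a value shown rounded to 6 d.p. or computed from one; I and e_prev carry over from the previous line; the table rounds u and y to 3 d.p., halves away from zero)
n=0: y=0, sp=-2, e=sp−y=-2; I=-2, D=e−e_prev=-2; u=3/2·(-2)+1/2·(-2)+0·(-2)=-4; next y=3/5·0+1·(-4)=-4
n=1: y=-4, sp=-2, e=sp−y=2; I=0, D=e−e_prev=4; u=3/2·2+1/2·0+0·4=3; next y=3/5·(-4)+1·3=0.6
n=2: y=0.6, sp=-2, e=sp−y=-2.6; I=-2.6, D=e−e_prev=-4.6; u=3/2·(-2.6)+1/2·(-2.6)+0·(-4.6)=-5.2; next y=3/5·0.6+1·(-5.2)=-4.84
n=3: y=-4.84, sp=-2, e=sp−y=2.84; I=0.24, D=e−e_prev=5.44; u=3/2·2.84+1/2·0.24+0·5.44=4.38; next y=3/5·(-4.84)+1·4.38=1.476
n=4: y=1.476, sp=-2, e=sp−y=-3.476; I=-3.236, D=e−e_prev=-6.316; u=3/2·(-3.476)+1/2·(-3.236)+0·(-6.316)=-6.832; next y=3/5·1.476+1·(-6.832)=-5.9464
n=5: y=-5.9464, sp=-2, e=sp−y=3.9464; I=0.7104, D=e−e_prev=7.4224; u=3/2·3.9464+1/2·0.7104+0·7.4224=6.2748; next y=3/5·(-5.9464)+1·6.2748=2.70696
n=6: y=2.70696, sp=-2, e=sp−y=-4.70696; I=-3.99656, D=e−e_prev=-8.65336; u=3/2·(-4.70696)+1/2·(-3.99656)+0·(-8.65336)=-9.05872; next y=3/5·2.70696+1·(-9.05872)=-7.434544
n=7: y=-7.434544, sp=-2, e=sp−y=5.434544; I=1.437984, D=e−e_prev=10.141504; u=3/2·5.434544+1/2·1.437984+0·10.141504=8.870808; next y=3/5·(-7.434544)+1·8.870808≈4.410082
n=8: y≈4.410082, sp=5, e=sp−y≈0.589918; I≈2.027902, D=e−e_prev≈-4.844626; u=3/2·0.589918+1/2·2.027902+0·(-4.844626)≈1.898829; next y=3/5·4.410082+1·1.898829≈4.544878
n=9: y≈4.544878, sp=5, e=sp−y≈0.455122; I≈2.483025, D=e−e_prev≈-0.134796; u=3/2·0.455122+1/2·2.483025+0·(-0.134796)≈1.924196; next y=3/5·4.544878+1·1.924196≈4.651122
n=10: y≈4.651122, sp=5, e=sp−y≈0.348878; I≈2.831902, D=e−e_prev≈-0.106245; u=3/2·0.348878+1/2·2.831902+0·(-0.106245)≈1.939268; next y=3/5·4.651122+1·1.939268≈4.729941
n=11: y≈4.729941, sp=5, e=sp−y≈0.270059; I≈3.101961, D=e−e_prev≈-0.078819; u=3/2·0.270059+1/2·3.101961+0·(-0.078819)≈1.956069; next y=3/5·4.729941+1·1.956069≈4.794034
n=12: y≈4.794034, sp=5, e=sp−y≈0.205966; I≈3.307928, D=e−e_prev≈-0.064093; u=3/2·0.205966+1/2·3.307928+0·(-0.064093)≈1.962913; next y=3/5·4.794034+1·1.962913≈4.839333
n=13: y≈4.839333, sp=5, e=sp−y≈0.160667; I≈3.468594, D=e−e_prev≈-0.045300; u=3/2·0.160667+1/2·3.468594+0·(-0.045300)≈1.975297; next y=3/5·4.839333+1·1.975297≈4.878897
n=14: y≈4.878897, sp=5, e=sp−y≈0.121103; I≈3.589697, D=e−e_prev≈-0.039563; u=3/2·0.121103+1/2·3.589697+0·(-0.039563)≈1.976503; next y=3/5·4.878897+1·1.976503≈4.903841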